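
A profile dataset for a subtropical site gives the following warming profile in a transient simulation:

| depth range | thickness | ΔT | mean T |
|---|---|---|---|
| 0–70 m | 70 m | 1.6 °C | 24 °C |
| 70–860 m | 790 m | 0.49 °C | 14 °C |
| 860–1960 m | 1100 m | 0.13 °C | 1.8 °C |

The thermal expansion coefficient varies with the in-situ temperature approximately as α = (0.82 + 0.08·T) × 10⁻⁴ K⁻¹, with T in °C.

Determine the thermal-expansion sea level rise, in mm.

Layer 1: α = (0.82 + 0.08×24)×10⁻⁴ = 2.74×10⁻⁴ K⁻¹
Layer 2: α = (0.82 + 0.08×14)×10⁻⁴ = 1.94×10⁻⁴ K⁻¹
Layer 3: α = (0.82 + 0.08×1.8)×10⁻⁴ = 0.964×10⁻⁴ K⁻¹
70 × 1.6 × 2.74×10⁻⁴ = 0.030688 m
70–860 m: 0.49 × 790 × 1.94×10⁻⁴ = 0.0750974 m
860–1960 m: 1100 × 0.13 × 0.964×10⁻⁴ = 0.0137852 m
Δh = 0.030688 + 0.0750974 + 0.0137852 = 0.1195706 m

about 120 mm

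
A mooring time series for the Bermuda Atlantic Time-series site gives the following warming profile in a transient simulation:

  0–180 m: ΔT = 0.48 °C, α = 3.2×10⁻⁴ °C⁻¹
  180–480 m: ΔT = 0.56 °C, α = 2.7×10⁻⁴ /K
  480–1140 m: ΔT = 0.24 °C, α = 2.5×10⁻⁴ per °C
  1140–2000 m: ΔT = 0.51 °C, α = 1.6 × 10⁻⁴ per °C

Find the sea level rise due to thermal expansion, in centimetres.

0.48 × 3.2×10⁻⁴ × 180 = 0.027648 m
300 × 2.7×10⁻⁴ × 0.56 = 0.04536 m
Layer 3: 0.24 × 660 × 2.5×10⁻⁴ = 0.03960 m
1.6×10⁻⁴ × 0.51 × 860 = 0.070176 m
Δh = 0.027648 + 0.04536 + 0.03960 + 0.070176 = 0.182784 m

Δh = 18.3 cm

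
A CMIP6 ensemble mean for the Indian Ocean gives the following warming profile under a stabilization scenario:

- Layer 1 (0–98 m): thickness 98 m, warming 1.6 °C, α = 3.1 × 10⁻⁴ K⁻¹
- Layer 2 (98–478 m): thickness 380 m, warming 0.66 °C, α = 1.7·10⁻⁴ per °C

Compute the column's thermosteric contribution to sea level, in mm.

91 mm

Layer 1: 1.6 × 3.1×10⁻⁴ × 98 = 0.048608 m
98–478 m: 380 × 1.7×10⁻⁴ × 0.66 = 0.042636 m
Δh = 0.048608 + 0.042636 = 0.091244 m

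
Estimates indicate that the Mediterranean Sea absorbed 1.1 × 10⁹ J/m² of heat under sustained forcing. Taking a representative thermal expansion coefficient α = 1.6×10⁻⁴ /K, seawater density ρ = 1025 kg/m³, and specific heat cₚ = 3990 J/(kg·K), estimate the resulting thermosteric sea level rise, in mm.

Δh ≈ 43 mm

Δh = αQ/(ρcₚ) = 1.6×10⁻⁴ × 1.1×10⁹ / (1025 × 3990) ≈ 0.043034 m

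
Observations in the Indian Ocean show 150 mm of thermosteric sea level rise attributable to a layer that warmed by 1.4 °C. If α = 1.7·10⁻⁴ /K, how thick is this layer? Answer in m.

H ≈ 630 m

H = Δh/(αΔT) = 0.15 / (1.7×10⁻⁴ × 1.4) ≈ 630.3 m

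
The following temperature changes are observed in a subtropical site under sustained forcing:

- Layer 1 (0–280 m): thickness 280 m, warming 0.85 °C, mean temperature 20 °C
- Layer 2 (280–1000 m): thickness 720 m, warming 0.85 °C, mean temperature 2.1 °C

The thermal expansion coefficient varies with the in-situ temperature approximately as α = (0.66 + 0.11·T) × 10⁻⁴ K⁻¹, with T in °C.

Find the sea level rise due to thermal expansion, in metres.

Layer 1: α = (0.66 + 0.11×20)×10⁻⁴ = 2.86×10⁻⁴ K⁻¹
Layer 2: α = (0.66 + 0.11×2.1)×10⁻⁴ = 0.891×10⁻⁴ K⁻¹
Layer 1: 280 × 2.86×10⁻⁴ × 0.85 = 0.068068 m
0.891×10⁻⁴ × 720 × 0.85 = 0.0545292 m
Δh = 0.068068 + 0.0545292 = 0.1225972 m

0.12 m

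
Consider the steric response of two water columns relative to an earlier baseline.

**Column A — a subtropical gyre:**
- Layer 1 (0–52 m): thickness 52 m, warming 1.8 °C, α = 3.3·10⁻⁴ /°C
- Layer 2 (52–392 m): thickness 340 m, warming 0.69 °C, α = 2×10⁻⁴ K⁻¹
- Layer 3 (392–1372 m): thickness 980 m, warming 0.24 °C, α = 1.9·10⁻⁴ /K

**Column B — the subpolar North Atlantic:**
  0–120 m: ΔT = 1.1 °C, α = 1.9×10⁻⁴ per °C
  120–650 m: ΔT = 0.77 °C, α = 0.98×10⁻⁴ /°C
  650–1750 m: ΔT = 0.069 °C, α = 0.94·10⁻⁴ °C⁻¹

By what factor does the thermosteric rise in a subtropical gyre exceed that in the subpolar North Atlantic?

A 0–52 m: 1.8 × 3.3×10⁻⁴ × 52 = 0.030888 m
A 2×10⁻⁴ × 340 × 0.69 = 0.04692 m
A 392–1372 m: 0.24 × 1.9×10⁻⁴ × 980 = 0.044688 m
A total: 0.122496 m
B 0–120 m: 1.9×10⁻⁴ × 1.1 × 120 = 0.02508 m
B Layer 2: 530 × 0.98×10⁻⁴ × 0.77 = 0.0399938 m
B 0.94×10⁻⁴ × 0.069 × 1100 = 0.0071346 m
B total: 0.0722084 m
Ratio: 0.122496 / 0.0722084 ≈ 1.696

≈ 1.7×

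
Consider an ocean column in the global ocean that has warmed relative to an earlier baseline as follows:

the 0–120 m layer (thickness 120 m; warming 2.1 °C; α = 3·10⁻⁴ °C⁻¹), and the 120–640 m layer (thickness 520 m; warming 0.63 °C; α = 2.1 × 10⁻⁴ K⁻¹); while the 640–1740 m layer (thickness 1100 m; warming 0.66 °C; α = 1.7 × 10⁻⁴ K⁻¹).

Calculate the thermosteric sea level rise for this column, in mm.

about 270 mm

3×10⁻⁴ × 120 × 2.1 = 0.07560 m
Layer 2: 520 × 0.63 × 2.1×10⁻⁴ = 0.068796 m
Layer 3: 0.66 × 1.7×10⁻⁴ × 1100 = 0.12342 m
Δh = 0.07560 + 0.068796 + 0.12342 = 0.267816 m ≈ 270 mm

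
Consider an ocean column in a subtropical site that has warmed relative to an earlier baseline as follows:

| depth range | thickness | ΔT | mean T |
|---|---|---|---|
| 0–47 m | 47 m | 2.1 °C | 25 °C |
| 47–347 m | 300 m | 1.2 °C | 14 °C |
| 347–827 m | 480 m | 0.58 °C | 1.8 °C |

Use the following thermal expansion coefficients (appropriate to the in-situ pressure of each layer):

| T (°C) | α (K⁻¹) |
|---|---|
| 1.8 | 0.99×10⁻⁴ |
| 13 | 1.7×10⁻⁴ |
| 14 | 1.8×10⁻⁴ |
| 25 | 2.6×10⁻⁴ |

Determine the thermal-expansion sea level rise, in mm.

118 mm of thermosteric rise

Layer 1 at 25 °C → α = 2.6×10⁻⁴ K⁻¹
Layer 2 at 14 °C → α = 1.8×10⁻⁴ K⁻¹
Layer 3 at 1.8 °C → α = 0.99×10⁻⁴ K⁻¹
2.6×10⁻⁴ × 47 × 2.1 = 0.025662 m
1.2 × 300 × 1.8×10⁻⁴ = 0.06480 m
0.99×10⁻⁴ × 0.58 × 480 = 0.0275616 m
Δh = 0.025662 + 0.06480 + 0.0275616 = 0.1180236 m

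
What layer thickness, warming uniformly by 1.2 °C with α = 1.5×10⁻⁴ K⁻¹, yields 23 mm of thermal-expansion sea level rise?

H ≈ 128 m

H = Δh/(αΔT) = 0.023 / (1.5×10⁻⁴ × 1.2) ≈ 127.8 m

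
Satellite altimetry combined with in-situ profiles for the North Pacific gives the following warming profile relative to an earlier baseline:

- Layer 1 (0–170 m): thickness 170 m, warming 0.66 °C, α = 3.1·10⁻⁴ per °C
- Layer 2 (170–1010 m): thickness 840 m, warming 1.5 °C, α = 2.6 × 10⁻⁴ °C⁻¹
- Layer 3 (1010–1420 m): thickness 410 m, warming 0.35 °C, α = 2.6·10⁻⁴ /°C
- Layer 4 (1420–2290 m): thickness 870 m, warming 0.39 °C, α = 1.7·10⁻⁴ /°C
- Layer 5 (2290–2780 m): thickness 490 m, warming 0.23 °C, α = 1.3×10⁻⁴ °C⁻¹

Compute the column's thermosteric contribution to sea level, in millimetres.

about 472 mm

0.66 × 170 × 3.1×10⁻⁴ = 0.034782 m
Layer 2: 1.5 × 840 × 2.6×10⁻⁴ = 0.32760 m
0.35 × 410 × 2.6×10⁻⁴ = 0.03731 m
0.39 × 870 × 1.7×10⁻⁴ = 0.057681 m
Layer 5: 0.23 × 490 × 1.3×10⁻⁴ = 0.014651 m
Δh = 0.034782 + 0.32760 + 0.03731 + 0.057681 + 0.014651 = 0.472024 m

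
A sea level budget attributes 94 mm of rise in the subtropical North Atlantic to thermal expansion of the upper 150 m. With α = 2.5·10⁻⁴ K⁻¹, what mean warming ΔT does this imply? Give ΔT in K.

about 2.51 K

ΔT = Δh/(αH) = 0.094 / (2.5×10⁻⁴ × 150) ≈ 2.507 K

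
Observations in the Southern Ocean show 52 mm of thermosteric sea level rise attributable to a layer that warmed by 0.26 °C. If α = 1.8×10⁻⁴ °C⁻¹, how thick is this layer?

1110 m

H = Δh/(αΔT) = 0.052 / (1.8×10⁻⁴ × 0.26) ≈ 1111 m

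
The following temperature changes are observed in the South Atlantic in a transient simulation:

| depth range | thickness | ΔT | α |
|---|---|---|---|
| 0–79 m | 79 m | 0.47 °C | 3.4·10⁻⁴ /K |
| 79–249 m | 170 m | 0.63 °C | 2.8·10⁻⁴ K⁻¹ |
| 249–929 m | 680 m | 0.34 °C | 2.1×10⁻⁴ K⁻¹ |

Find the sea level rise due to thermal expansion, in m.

0.091 m

Layer 1: 3.4×10⁻⁴ × 0.47 × 79 = 0.0126242 m
79–249 m: 170 × 2.8×10⁻⁴ × 0.63 = 0.029988 m
249–929 m: 680 × 0.34 × 2.1×10⁻⁴ = 0.048552 m
Δh = 0.0126242 + 0.029988 + 0.048552 = 0.0911642 m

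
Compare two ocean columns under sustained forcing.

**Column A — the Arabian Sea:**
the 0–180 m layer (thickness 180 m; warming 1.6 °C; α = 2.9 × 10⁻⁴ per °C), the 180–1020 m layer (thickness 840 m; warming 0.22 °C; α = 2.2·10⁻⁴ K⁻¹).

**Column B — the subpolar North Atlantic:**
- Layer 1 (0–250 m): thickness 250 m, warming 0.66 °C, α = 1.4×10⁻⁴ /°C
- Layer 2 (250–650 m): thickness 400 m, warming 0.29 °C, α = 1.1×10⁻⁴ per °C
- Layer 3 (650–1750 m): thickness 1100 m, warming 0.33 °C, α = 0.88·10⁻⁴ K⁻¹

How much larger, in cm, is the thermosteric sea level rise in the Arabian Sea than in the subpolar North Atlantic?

5.6 cm larger

A Layer 1: 1.6 × 2.9×10⁻⁴ × 180 = 0.08352 m
A 840 × 0.22 × 2.2×10⁻⁴ = 0.040656 m
A total: 0.124176 m
B 0–250 m: 250 × 1.4×10⁻⁴ × 0.66 = 0.02310 m
B 250–650 m: 400 × 0.29 × 1.1×10⁻⁴ = 0.01276 m
B 0.33 × 0.88×10⁻⁴ × 1100 = 0.031944 m
B total: 0.067804 m
Difference: 0.124176 − 0.067804 = 0.056372 m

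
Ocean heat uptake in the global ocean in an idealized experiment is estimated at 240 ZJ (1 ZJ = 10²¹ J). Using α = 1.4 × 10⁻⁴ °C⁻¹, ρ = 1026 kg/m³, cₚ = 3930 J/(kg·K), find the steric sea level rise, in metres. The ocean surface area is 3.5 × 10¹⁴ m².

Per unit area: Q = 240×10²¹ / (3.5×10¹⁴) ≈ 6.857×10⁸ J/m²
Δh = αQ/(ρcₚ) = 1.4×10⁻⁴ × 6.857×10⁸ / (1026 × 3930) ≈ 0.023808 m

0.024 m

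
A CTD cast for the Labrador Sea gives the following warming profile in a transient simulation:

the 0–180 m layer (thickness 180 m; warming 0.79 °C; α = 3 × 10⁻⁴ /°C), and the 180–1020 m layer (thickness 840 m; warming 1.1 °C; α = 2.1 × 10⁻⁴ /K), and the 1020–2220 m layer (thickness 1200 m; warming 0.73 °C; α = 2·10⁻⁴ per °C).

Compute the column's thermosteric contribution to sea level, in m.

0–180 m: 3×10⁻⁴ × 0.79 × 180 = 0.04266 m
2.1×10⁻⁴ × 840 × 1.1 = 0.19404 m
1020–2220 m: 2×10⁻⁴ × 0.73 × 1200 = 0.17520 m
Δh = 0.04266 + 0.19404 + 0.17520 = 0.41190 m

0.412 m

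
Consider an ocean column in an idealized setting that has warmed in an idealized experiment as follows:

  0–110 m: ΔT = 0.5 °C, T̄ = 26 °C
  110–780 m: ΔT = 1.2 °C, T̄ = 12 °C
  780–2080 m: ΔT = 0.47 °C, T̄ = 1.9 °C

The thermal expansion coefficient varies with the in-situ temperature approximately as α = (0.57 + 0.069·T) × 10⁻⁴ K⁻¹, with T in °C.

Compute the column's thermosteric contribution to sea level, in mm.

Δh = 168 mm

Layer 1: α = (0.57 + 0.069×26)×10⁻⁴ = 2.364×10⁻⁴ K⁻¹
Layer 2: α = (0.57 + 0.069×12)×10⁻⁴ = 1.398×10⁻⁴ K⁻¹
Layer 3: α = (0.57 + 0.069×1.9)×10⁻⁴ = 0.7011×10⁻⁴ K⁻¹
0–110 m: 0.5 × 2.364×10⁻⁴ × 110 = 0.013002 m
Layer 2: 1.398×10⁻⁴ × 670 × 1.2 = 0.1123992 m
Layer 3: 1300 × 0.47 × 0.7011×10⁻⁴ = 0.04283721 m
Δh = 0.013002 + 0.1123992 + 0.04283721 = 0.16823841 m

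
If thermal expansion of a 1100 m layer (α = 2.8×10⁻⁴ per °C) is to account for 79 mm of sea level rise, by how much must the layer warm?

ΔT = Δh/(αH) = 0.079 / (2.8×10⁻⁴ × 1100) ≈ 0.2565 K

0.26 K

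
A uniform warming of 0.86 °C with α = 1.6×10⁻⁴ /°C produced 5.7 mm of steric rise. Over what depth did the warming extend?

about 41.4 m

H = Δh/(αΔT) = 0.0057 / (1.6×10⁻⁴ × 0.86) ≈ 41.42 m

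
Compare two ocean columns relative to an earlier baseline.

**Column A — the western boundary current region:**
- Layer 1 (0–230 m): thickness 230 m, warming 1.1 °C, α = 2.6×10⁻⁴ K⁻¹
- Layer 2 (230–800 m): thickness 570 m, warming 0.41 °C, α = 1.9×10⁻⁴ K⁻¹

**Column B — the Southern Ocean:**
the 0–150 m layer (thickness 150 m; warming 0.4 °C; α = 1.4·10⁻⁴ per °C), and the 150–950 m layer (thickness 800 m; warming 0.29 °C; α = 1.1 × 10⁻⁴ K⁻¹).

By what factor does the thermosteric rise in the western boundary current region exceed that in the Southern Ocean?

A 0–230 m: 230 × 2.6×10⁻⁴ × 1.1 = 0.06578 m
A Layer 2: 570 × 0.41 × 1.9×10⁻⁴ = 0.044403 m
A total: 0.110183 m
B Layer 1: 150 × 1.4×10⁻⁴ × 0.4 = 0.00840 m
B Layer 2: 0.29 × 1.1×10⁻⁴ × 800 = 0.02552 m
B total: 0.03392 m
Ratio: 0.110183 / 0.03392 ≈ 3.248

≈ 3.25×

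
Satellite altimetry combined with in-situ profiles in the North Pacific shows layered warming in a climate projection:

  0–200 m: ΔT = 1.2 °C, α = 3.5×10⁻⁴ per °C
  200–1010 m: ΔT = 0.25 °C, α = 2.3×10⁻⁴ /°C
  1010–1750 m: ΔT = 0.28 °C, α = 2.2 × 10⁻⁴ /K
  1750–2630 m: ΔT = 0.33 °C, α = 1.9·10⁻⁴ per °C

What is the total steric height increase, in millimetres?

3.5×10⁻⁴ × 200 × 1.2 = 0.08400 m
0.25 × 810 × 2.3×10⁻⁴ = 0.046575 m
Layer 3: 2.2×10⁻⁴ × 740 × 0.28 = 0.045584 m
1.9×10⁻⁴ × 0.33 × 880 = 0.055176 m
Δh = 0.08400 + 0.046575 + 0.045584 + 0.055176 = 0.231335 m

231 mm of thermosteric rise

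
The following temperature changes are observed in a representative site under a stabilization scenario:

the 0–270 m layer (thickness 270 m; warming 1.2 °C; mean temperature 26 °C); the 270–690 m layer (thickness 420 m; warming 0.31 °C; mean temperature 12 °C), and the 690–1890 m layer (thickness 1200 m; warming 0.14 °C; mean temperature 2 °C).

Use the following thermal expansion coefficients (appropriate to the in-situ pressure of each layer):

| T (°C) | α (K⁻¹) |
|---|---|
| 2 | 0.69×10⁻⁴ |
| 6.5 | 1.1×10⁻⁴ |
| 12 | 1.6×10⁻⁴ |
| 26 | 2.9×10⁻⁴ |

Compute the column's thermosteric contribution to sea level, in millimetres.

Layer 1 at 26 °C → α = 2.9×10⁻⁴ K⁻¹
Layer 2 at 12 °C → α = 1.6×10⁻⁴ K⁻¹
Layer 3 at 2 °C → α = 0.69×10⁻⁴ K⁻¹
Layer 1: 270 × 2.9×10⁻⁴ × 1.2 = 0.09396 m
Layer 2: 1.6×10⁻⁴ × 0.31 × 420 = 0.020832 m
Layer 3: 0.14 × 0.69×10⁻⁴ × 1200 = 0.011592 m
Δh = 0.09396 + 0.020832 + 0.011592 = 0.126384 m

Δh ≈ 130 mm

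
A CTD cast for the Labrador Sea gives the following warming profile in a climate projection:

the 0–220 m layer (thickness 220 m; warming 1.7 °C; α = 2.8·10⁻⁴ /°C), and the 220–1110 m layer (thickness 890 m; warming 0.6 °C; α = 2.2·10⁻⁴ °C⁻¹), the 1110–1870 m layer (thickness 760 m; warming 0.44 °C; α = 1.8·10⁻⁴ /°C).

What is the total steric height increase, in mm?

2.8×10⁻⁴ × 1.7 × 220 = 0.10472 m
Layer 2: 2.2×10⁻⁴ × 890 × 0.6 = 0.11748 m
1110–1870 m: 760 × 0.44 × 1.8×10⁻⁴ = 0.060192 m
Δh = 0.10472 + 0.11748 + 0.060192 = 0.282392 m

Δh = 280 mm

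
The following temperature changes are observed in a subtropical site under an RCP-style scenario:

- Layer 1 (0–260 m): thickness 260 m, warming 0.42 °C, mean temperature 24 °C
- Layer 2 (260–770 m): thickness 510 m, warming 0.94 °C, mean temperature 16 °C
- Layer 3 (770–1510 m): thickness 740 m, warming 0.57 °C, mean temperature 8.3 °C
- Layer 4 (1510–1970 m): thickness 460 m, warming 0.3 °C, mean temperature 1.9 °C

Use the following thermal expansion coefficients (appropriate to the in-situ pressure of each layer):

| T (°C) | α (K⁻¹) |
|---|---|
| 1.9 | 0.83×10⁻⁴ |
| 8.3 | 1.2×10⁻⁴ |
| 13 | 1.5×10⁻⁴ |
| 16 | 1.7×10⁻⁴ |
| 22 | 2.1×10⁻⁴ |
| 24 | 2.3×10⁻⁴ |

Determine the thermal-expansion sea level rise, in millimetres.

Layer 1 at 24 °C → α = 2.3×10⁻⁴ K⁻¹
Layer 2 at 16 °C → α = 1.7×10⁻⁴ K⁻¹
Layer 3 at 8.3 °C → α = 1.2×10⁻⁴ K⁻¹
Layer 4 at 1.9 °C → α = 0.83×10⁻⁴ K⁻¹
Layer 1: 2.3×10⁻⁴ × 260 × 0.42 = 0.025116 m
260–770 m: 0.94 × 510 × 1.7×10⁻⁴ = 0.081498 m
0.57 × 1.2×10⁻⁴ × 740 = 0.050616 m
Layer 4: 0.3 × 0.83×10⁻⁴ × 460 = 0.011454 m
Δh = 0.025116 + 0.081498 + 0.050616 + 0.011454 = 0.168684 m

169 mm of thermosteric rise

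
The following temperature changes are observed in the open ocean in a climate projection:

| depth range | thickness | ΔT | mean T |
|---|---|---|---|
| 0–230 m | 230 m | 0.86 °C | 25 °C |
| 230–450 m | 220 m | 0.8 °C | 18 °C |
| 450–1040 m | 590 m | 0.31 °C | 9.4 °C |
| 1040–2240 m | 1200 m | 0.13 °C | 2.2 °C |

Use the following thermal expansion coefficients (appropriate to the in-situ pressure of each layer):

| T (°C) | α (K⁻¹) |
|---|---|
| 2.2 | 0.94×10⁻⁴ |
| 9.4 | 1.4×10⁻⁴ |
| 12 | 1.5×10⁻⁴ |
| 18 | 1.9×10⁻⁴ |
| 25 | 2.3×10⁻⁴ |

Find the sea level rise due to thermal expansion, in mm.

about 120 mm

Layer 1 at 25 °C → α = 2.3×10⁻⁴ K⁻¹
Layer 2 at 18 °C → α = 1.9×10⁻⁴ K⁻¹
Layer 3 at 9.4 °C → α = 1.4×10⁻⁴ K⁻¹
Layer 4 at 2.2 °C → α = 0.94×10⁻⁴ K⁻¹
0–230 m: 230 × 2.3×10⁻⁴ × 0.86 = 0.045494 m
Layer 2: 0.8 × 220 × 1.9×10⁻⁴ = 0.03344 m
Layer 3: 590 × 0.31 × 1.4×10⁻⁴ = 0.025606 m
1200 × 0.94×10⁻⁴ × 0.13 = 0.014664 m
Δh = 0.045494 + 0.03344 + 0.025606 + 0.014664 = 0.119204 m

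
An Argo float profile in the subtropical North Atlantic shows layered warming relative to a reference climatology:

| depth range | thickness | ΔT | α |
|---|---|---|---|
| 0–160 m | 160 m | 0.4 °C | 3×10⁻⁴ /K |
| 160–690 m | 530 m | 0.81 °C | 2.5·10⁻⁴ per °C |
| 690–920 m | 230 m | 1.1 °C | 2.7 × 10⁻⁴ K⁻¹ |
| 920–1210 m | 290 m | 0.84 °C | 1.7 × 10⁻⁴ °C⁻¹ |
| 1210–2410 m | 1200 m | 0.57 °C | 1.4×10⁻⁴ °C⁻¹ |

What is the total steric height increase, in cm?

0–160 m: 160 × 0.4 × 3×10⁻⁴ = 0.01920 m
Layer 2: 0.81 × 530 × 2.5×10⁻⁴ = 0.107325 m
Layer 3: 230 × 1.1 × 2.7×10⁻⁴ = 0.06831 m
Layer 4: 0.84 × 1.7×10⁻⁴ × 290 = 0.041412 m
0.57 × 1.4×10⁻⁴ × 1200 = 0.09576 m
Δh = 0.01920 + 0.107325 + 0.06831 + 0.041412 + 0.09576 = 0.332007 m ≈ 33.2 cm

33.2 cm of thermosteric rise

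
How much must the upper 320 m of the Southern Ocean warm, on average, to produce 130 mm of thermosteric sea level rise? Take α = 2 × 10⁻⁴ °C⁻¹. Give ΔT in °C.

ΔT = Δh/(αH) = 0.13 / (2×10⁻⁴ × 320) ≈ 2.031 °C

ΔT ≈ 2.0 °C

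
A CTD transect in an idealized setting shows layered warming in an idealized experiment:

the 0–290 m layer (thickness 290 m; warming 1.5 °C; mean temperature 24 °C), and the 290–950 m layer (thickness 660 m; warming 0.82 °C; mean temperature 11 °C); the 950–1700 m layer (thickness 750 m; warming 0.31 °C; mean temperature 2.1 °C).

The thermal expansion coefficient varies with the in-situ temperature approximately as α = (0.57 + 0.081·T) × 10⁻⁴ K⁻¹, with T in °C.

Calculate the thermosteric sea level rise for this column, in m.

Δh ≈ 0.206 m

Layer 1: α = (0.57 + 0.081×24)×10⁻⁴ = 2.514×10⁻⁴ K⁻¹
Layer 2: α = (0.57 + 0.081×11)×10⁻⁴ = 1.461×10⁻⁴ K⁻¹
Layer 3: α = (0.57 + 0.081×2.1)×10⁻⁴ = 0.7401×10⁻⁴ K⁻¹
0–290 m: 2.514×10⁻⁴ × 1.5 × 290 = 0.109359 m
0.82 × 1.461×10⁻⁴ × 660 = 0.07906932 m
Layer 3: 0.7401×10⁻⁴ × 0.31 × 750 = 0.017207325 m
Δh = 0.109359 + 0.07906932 + 0.017207325 = 0.205635645 m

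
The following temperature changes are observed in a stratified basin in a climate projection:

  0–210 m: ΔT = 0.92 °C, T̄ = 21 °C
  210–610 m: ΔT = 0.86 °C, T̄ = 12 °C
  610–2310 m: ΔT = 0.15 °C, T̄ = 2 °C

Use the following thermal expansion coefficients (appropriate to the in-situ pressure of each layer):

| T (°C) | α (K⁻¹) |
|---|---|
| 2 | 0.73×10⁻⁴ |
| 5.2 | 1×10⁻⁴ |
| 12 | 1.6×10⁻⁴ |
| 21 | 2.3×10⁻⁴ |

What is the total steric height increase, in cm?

Layer 1 at 21 °C → α = 2.3×10⁻⁴ K⁻¹
Layer 2 at 12 °C → α = 1.6×10⁻⁴ K⁻¹
Layer 3 at 2 °C → α = 0.73×10⁻⁴ K⁻¹
0.92 × 2.3×10⁻⁴ × 210 = 0.044436 m
Layer 2: 1.6×10⁻⁴ × 400 × 0.86 = 0.05504 m
610–2310 m: 0.15 × 0.73×10⁻⁴ × 1700 = 0.018615 m
Δh = 0.044436 + 0.05504 + 0.018615 = 0.118091 m ≈ 12 cm

about 12 cm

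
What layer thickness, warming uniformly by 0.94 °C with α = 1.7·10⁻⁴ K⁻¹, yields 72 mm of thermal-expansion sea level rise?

about 450 m

H = Δh/(αΔT) = 0.072 / (1.7×10⁻⁴ × 0.94) ≈ 450.6 m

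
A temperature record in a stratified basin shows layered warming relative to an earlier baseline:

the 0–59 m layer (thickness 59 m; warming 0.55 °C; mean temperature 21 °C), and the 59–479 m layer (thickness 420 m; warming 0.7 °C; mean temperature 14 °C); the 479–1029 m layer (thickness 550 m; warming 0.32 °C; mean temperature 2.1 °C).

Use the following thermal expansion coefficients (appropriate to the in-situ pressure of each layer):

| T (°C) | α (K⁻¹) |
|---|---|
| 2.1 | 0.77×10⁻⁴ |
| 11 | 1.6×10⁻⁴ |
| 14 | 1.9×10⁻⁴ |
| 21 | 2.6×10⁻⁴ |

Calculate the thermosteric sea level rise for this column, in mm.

Layer 1 at 21 °C → α = 2.6×10⁻⁴ K⁻¹
Layer 2 at 14 °C → α = 1.9×10⁻⁴ K⁻¹
Layer 3 at 2.1 °C → α = 0.77×10⁻⁴ K⁻¹
0–59 m: 59 × 2.6×10⁻⁴ × 0.55 = 0.008437 m
Layer 2: 1.9×10⁻⁴ × 420 × 0.7 = 0.05586 m
0.77×10⁻⁴ × 0.32 × 550 = 0.013552 m
Δh = 0.008437 + 0.05586 + 0.013552 = 0.077849 m ≈ 77.8 mm

77.8 mm of thermosteric rise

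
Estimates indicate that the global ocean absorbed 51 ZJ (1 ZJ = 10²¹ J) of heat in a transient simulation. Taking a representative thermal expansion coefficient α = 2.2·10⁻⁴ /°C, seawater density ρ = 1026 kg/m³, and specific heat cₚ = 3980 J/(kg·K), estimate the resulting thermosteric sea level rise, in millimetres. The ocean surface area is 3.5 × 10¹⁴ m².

Per unit area: Q = 51×10²¹ / (3.5×10¹⁴) ≈ 1.457×10⁸ J/m²
Δh = αQ/(ρcₚ) = 2.2×10⁻⁴ × 1.457×10⁸ / (1026 × 3980) ≈ 0.0078497 m

Δh ≈ 7.85 mm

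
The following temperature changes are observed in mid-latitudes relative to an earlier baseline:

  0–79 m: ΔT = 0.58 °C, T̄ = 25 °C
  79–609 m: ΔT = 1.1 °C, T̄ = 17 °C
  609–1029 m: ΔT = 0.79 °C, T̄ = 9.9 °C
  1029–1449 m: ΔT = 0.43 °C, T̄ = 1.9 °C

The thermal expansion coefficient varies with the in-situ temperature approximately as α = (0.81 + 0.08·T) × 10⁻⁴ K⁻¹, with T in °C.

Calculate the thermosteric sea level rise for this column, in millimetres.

210 mm of thermosteric rise

Layer 1: α = (0.81 + 0.08×25)×10⁻⁴ = 2.81×10⁻⁴ K⁻¹
Layer 2: α = (0.81 + 0.08×17)×10⁻⁴ = 2.17×10⁻⁴ K⁻¹
Layer 3: α = (0.81 + 0.08×9.9)×10⁻⁴ = 1.602×10⁻⁴ K⁻¹
Layer 4: α = (0.81 + 0.08×1.9)×10⁻⁴ = 0.962×10⁻⁴ K⁻¹
0–79 m: 79 × 2.81×10⁻⁴ × 0.58 = 0.01287542 m
79–609 m: 530 × 1.1 × 2.17×10⁻⁴ = 0.126511 m
609–1029 m: 0.79 × 420 × 1.602×10⁻⁴ = 0.05315436 m
Layer 4: 420 × 0.962×10⁻⁴ × 0.43 = 0.01737372 m
Δh = 0.01287542 + 0.126511 + 0.05315436 + 0.01737372 = 0.2099145 m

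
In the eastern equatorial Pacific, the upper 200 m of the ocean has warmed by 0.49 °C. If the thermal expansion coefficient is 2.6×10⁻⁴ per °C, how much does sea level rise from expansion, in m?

Δh = 0.0255 m

Δh = αΔT·H = 2.6×10⁻⁴ × 0.49 × 200 = 0.02548 m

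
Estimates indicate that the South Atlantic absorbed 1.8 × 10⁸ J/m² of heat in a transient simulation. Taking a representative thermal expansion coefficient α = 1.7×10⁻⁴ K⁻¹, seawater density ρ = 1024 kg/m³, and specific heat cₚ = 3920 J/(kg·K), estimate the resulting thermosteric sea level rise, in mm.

Δh = αQ/(ρcₚ) = 1.7×10⁻⁴ × 1.8×10⁸ / (1024 × 3920) ≈ 0.0076232 m

7.6 mm of thermosteric rise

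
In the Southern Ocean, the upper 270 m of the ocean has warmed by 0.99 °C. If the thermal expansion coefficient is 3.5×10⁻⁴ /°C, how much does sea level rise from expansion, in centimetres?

Δh = αΔT·H = 3.5×10⁻⁴ × 0.99 × 270 = 0.093555 m

9.36 cm of thermosteric rise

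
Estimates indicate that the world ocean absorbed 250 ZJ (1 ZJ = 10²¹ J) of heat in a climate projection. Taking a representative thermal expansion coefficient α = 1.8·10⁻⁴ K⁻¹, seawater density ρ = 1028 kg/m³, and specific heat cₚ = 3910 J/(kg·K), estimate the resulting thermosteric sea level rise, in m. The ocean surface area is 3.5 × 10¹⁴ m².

Per unit area: Q = 250×10²¹ / (3.5×10¹⁴) ≈ 7.143×10⁸ J/m²
Δh = αQ/(ρcₚ) = 1.8×10⁻⁴ × 7.143×10⁸ / (1028 × 3910) ≈ 0.031988 m

0.0320 m of thermosteric rise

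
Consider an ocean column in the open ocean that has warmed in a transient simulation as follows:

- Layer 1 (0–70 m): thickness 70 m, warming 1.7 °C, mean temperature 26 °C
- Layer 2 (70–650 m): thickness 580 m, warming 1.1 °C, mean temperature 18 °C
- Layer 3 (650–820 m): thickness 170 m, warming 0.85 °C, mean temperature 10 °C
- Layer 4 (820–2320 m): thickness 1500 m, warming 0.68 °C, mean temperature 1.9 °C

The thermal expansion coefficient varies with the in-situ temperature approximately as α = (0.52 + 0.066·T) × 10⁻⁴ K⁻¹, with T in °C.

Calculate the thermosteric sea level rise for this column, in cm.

Layer 1: α = (0.52 + 0.066×26)×10⁻⁴ = 2.236×10⁻⁴ K⁻¹
Layer 2: α = (0.52 + 0.066×18)×10⁻⁴ = 1.708×10⁻⁴ K⁻¹
Layer 3: α = (0.52 + 0.066×10)×10⁻⁴ = 1.18×10⁻⁴ K⁻¹
Layer 4: α = (0.52 + 0.066×1.9)×10⁻⁴ = 0.6454×10⁻⁴ K⁻¹
0–70 m: 1.7 × 70 × 2.236×10⁻⁴ = 0.0266084 m
70–650 m: 1.708×10⁻⁴ × 580 × 1.1 = 0.1089704 m
Layer 3: 170 × 1.18×10⁻⁴ × 0.85 = 0.017051 m
0.6454×10⁻⁴ × 0.68 × 1500 = 0.0658308 m
Δh = 0.0266084 + 0.1089704 + 0.017051 + 0.0658308 = 0.2184606 m

about 21.8 cm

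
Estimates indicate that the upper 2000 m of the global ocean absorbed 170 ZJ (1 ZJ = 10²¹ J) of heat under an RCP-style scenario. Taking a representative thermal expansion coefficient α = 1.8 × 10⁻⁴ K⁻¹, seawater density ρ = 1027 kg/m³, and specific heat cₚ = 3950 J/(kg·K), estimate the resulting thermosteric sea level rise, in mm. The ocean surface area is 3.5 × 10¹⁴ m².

about 21.6 mm

Per unit area: Q = 170×10²¹ / (3.5×10¹⁴) ≈ 4.857×10⁸ J/m²
Δh = αQ/(ρcₚ) = 1.8×10⁻⁴ × 4.857×10⁸ / (1027 × 3950) ≈ 0.021551 m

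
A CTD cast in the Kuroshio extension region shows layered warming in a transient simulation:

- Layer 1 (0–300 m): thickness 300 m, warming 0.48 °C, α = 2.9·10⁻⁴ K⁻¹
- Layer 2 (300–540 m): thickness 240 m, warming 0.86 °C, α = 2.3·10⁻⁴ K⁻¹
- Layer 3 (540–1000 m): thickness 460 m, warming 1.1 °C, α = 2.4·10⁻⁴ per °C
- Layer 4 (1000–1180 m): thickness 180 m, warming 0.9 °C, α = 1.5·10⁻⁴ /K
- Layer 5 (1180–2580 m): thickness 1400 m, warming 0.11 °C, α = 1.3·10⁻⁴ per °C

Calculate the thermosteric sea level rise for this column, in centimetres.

Δh = 25 cm

300 × 0.48 × 2.9×10⁻⁴ = 0.04176 m
0.86 × 2.3×10⁻⁴ × 240 = 0.047472 m
540–1000 m: 1.1 × 460 × 2.4×10⁻⁴ = 0.12144 m
Layer 4: 180 × 0.9 × 1.5×10⁻⁴ = 0.02430 m
0.11 × 1.3×10⁻⁴ × 1400 = 0.02002 m
Δh = 0.04176 + 0.047472 + 0.12144 + 0.02430 + 0.02002 = 0.254992 m ≈ 25 cm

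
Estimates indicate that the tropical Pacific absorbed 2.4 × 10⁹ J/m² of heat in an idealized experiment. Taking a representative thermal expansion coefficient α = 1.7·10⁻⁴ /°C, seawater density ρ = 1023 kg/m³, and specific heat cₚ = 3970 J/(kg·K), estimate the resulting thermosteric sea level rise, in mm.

Δh = αQ/(ρcₚ) = 1.7×10⁻⁴ × 2.4×10⁹ / (1023 × 3970) ≈ 0.10046 m

Δh ≈ 100 mm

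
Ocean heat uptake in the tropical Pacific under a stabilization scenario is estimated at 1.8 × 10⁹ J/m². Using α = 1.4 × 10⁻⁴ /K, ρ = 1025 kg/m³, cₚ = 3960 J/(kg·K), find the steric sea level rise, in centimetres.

Δh = 6.21 cm

Δh = αQ/(ρcₚ) = 1.4×10⁻⁴ × 1.8×10⁹ / (1025 × 3960) ≈ 0.062084 m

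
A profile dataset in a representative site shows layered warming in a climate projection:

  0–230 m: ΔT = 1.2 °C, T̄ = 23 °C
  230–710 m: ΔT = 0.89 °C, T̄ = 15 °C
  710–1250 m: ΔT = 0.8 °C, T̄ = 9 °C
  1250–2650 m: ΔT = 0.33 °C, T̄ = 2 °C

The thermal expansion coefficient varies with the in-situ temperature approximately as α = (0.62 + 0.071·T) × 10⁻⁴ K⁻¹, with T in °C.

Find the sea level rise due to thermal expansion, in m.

Δh = 0.22 m

Layer 1: α = (0.62 + 0.071×23)×10⁻⁴ = 2.253×10⁻⁴ K⁻¹
Layer 2: α = (0.62 + 0.071×15)×10⁻⁴ = 1.685×10⁻⁴ K⁻¹
Layer 3: α = (0.62 + 0.071×9)×10⁻⁴ = 1.259×10⁻⁴ K⁻¹
Layer 4: α = (0.62 + 0.071×2)×10⁻⁴ = 0.762×10⁻⁴ K⁻¹
Layer 1: 230 × 2.253×10⁻⁴ × 1.2 = 0.0621828 m
Layer 2: 480 × 1.685×10⁻⁴ × 0.89 = 0.0719832 m
Layer 3: 0.8 × 540 × 1.259×10⁻⁴ = 0.0543888 m
Layer 4: 1400 × 0.762×10⁻⁴ × 0.33 = 0.0352044 m
Δh = 0.0621828 + 0.0719832 + 0.0543888 + 0.0352044 = 0.2237592 m ≈ 0.22 m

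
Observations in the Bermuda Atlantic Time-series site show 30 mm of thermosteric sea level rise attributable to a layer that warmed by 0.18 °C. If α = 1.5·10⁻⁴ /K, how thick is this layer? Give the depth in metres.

H ≈ 1100 m

H = Δh/(αΔT) = 0.03 / (1.5×10⁻⁴ × 0.18) ≈ 1111 m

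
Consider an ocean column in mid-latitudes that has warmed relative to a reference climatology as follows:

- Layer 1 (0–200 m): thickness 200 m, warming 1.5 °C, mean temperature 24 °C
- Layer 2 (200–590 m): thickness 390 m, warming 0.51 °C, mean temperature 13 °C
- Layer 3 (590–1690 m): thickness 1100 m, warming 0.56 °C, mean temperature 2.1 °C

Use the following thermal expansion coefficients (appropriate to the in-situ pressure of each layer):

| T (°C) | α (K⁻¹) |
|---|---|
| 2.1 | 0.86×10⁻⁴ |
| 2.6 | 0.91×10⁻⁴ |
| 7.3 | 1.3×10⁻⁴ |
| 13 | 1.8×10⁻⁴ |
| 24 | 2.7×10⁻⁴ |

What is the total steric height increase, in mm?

Layer 1 at 24 °C → α = 2.7×10⁻⁴ K⁻¹
Layer 2 at 13 °C → α = 1.8×10⁻⁴ K⁻¹
Layer 3 at 2.1 °C → α = 0.86×10⁻⁴ K⁻¹
1.5 × 2.7×10⁻⁴ × 200 = 0.08100 m
0.51 × 390 × 1.8×10⁻⁴ = 0.035802 m
590–1690 m: 0.86×10⁻⁴ × 0.56 × 1100 = 0.052976 m
Δh = 0.08100 + 0.035802 + 0.052976 = 0.169778 m

Δh = 170 mm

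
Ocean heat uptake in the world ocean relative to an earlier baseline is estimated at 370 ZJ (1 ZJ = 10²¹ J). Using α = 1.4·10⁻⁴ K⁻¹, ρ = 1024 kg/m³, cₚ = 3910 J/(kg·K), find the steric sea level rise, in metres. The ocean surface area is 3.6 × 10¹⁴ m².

0.0359 m of thermosteric rise

Per unit area: Q = 370×10²¹ / (3.6×10¹⁴) ≈ 1.028×10⁹ J/m²
Δh = αQ/(ρcₚ) = 1.4×10⁻⁴ × 1.028×10⁹ / (1024 × 3910) ≈ 0.035945 m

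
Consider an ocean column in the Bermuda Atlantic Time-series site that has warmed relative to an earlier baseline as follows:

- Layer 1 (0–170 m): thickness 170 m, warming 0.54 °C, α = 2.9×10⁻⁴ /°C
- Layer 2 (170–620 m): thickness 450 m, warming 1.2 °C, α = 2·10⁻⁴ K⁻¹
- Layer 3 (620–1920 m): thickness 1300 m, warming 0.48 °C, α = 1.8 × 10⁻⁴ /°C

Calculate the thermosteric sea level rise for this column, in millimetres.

Δh ≈ 247 mm

Layer 1: 170 × 0.54 × 2.9×10⁻⁴ = 0.026622 m
170–620 m: 450 × 1.2 × 2×10⁻⁴ = 0.10800 m
620–1920 m: 1.8×10⁻⁴ × 1300 × 0.48 = 0.11232 m
Δh = 0.026622 + 0.10800 + 0.11232 = 0.246942 m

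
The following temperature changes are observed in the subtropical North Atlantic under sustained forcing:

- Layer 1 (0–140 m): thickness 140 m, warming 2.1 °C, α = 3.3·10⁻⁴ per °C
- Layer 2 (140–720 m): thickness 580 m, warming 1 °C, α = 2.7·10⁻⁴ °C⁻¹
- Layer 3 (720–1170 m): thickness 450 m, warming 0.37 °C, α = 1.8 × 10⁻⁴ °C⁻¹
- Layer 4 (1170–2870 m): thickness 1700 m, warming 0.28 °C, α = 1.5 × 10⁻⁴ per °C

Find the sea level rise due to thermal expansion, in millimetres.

Δh ≈ 350 mm

Layer 1: 2.1 × 140 × 3.3×10⁻⁴ = 0.09702 m
Layer 2: 2.7×10⁻⁴ × 1 × 580 = 0.15660 m
720–1170 m: 450 × 0.37 × 1.8×10⁻⁴ = 0.02997 m
Layer 4: 1.5×10⁻⁴ × 0.28 × 1700 = 0.07140 m
Δh = 0.09702 + 0.15660 + 0.02997 + 0.07140 = 0.35499 m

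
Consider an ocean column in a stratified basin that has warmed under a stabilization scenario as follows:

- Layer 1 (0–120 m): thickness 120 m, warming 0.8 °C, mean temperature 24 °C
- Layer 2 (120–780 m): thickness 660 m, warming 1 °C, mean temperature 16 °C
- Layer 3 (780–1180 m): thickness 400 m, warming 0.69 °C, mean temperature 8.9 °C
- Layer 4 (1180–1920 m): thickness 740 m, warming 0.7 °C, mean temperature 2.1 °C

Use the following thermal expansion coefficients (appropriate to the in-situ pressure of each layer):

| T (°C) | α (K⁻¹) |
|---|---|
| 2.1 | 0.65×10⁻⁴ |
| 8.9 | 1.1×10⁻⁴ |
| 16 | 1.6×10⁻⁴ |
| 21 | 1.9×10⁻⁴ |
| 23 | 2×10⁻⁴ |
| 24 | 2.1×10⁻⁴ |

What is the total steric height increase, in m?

Layer 1 at 24 °C → α = 2.1×10⁻⁴ K⁻¹
Layer 2 at 16 °C → α = 1.6×10⁻⁴ K⁻¹
Layer 3 at 8.9 °C → α = 1.1×10⁻⁴ K⁻¹
Layer 4 at 2.1 °C → α = 0.65×10⁻⁴ K⁻¹
0.8 × 2.1×10⁻⁴ × 120 = 0.02016 m
120–780 m: 660 × 1.6×10⁻⁴ × 1 = 0.10560 m
0.69 × 1.1×10⁻⁴ × 400 = 0.03036 m
Layer 4: 0.65×10⁻⁴ × 0.7 × 740 = 0.03367 m
Δh = 0.02016 + 0.10560 + 0.03036 + 0.03367 = 0.18979 m

Δh ≈ 0.19 m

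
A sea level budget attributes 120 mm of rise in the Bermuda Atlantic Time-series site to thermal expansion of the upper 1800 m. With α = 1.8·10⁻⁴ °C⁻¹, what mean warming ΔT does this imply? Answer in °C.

about 0.37 °C

ΔT = Δh/(αH) = 0.12 / (1.8×10⁻⁴ × 1800) ≈ 0.3704 °C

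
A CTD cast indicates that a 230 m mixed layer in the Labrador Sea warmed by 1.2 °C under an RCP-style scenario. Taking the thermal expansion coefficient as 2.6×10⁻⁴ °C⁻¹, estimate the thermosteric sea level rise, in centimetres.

Δh = αΔT·H = 2.6×10⁻⁴ × 1.2 × 230 = 0.07176 m

Δh = 7.2 cm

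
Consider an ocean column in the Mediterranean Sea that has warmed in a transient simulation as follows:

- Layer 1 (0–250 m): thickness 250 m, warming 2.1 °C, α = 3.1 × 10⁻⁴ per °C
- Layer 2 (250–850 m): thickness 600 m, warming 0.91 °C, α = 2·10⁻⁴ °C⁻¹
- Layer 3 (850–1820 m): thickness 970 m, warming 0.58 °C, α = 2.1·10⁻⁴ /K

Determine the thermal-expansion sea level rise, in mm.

0–250 m: 2.1 × 3.1×10⁻⁴ × 250 = 0.16275 m
0.91 × 600 × 2×10⁻⁴ = 0.10920 m
Layer 3: 0.58 × 970 × 2.1×10⁻⁴ = 0.118146 m
Δh = 0.16275 + 0.10920 + 0.118146 = 0.390096 m

390 mm of thermosteric rise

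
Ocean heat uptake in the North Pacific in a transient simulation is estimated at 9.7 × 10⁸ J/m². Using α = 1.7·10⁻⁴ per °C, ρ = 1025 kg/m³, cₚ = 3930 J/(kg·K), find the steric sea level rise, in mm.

40.9 mm of thermosteric rise

Δh = αQ/(ρcₚ) = 1.7×10⁻⁴ × 9.7×10⁸ / (1025 × 3930) ≈ 0.040936 m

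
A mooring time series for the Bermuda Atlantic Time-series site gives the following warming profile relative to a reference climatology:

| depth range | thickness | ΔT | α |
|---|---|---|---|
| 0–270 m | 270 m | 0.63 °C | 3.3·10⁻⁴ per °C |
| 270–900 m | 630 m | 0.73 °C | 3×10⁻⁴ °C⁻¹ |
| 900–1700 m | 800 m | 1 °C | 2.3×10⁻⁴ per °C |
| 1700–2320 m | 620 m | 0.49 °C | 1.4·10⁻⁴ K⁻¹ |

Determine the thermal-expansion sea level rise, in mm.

270 × 3.3×10⁻⁴ × 0.63 = 0.056133 m
270–900 m: 630 × 0.73 × 3×10⁻⁴ = 0.13797 m
900–1700 m: 1 × 800 × 2.3×10⁻⁴ = 0.18400 m
0.49 × 620 × 1.4×10⁻⁴ = 0.042532 m
Δh = 0.056133 + 0.13797 + 0.18400 + 0.042532 = 0.420635 m

420 mm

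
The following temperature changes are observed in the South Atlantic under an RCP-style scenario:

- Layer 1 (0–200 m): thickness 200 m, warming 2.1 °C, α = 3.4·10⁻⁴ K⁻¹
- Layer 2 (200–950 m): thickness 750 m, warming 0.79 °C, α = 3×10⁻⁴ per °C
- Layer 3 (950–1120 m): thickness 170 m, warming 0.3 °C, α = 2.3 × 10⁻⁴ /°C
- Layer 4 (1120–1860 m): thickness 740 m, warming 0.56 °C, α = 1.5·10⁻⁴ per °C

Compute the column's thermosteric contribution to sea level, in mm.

Δh = 394 mm

0–200 m: 2.1 × 200 × 3.4×10⁻⁴ = 0.14280 m
Layer 2: 3×10⁻⁴ × 0.79 × 750 = 0.17775 m
Layer 3: 0.3 × 2.3×10⁻⁴ × 170 = 0.01173 m
740 × 0.56 × 1.5×10⁻⁴ = 0.06216 m
Δh = 0.14280 + 0.17775 + 0.01173 + 0.06216 = 0.39444 m ≈ 394 mm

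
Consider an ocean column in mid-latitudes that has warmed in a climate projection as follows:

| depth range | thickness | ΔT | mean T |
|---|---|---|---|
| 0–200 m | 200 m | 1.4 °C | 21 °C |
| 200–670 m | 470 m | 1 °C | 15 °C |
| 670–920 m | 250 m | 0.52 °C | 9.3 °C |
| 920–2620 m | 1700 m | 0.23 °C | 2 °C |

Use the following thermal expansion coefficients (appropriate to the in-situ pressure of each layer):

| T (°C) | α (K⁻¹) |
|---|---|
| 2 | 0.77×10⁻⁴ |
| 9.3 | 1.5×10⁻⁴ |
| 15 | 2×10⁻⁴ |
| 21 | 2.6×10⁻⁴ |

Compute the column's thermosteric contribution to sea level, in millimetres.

Layer 1 at 21 °C → α = 2.6×10⁻⁴ K⁻¹
Layer 2 at 15 °C → α = 2×10⁻⁴ K⁻¹
Layer 3 at 9.3 °C → α = 1.5×10⁻⁴ K⁻¹
Layer 4 at 2 °C → α = 0.77×10⁻⁴ K⁻¹
200 × 1.4 × 2.6×10⁻⁴ = 0.07280 m
2×10⁻⁴ × 1 × 470 = 0.09400 m
Layer 3: 250 × 1.5×10⁻⁴ × 0.52 = 0.01950 m
1700 × 0.23 × 0.77×10⁻⁴ = 0.030107 m
Δh = 0.07280 + 0.09400 + 0.01950 + 0.030107 = 0.216407 m

Δh ≈ 216 mm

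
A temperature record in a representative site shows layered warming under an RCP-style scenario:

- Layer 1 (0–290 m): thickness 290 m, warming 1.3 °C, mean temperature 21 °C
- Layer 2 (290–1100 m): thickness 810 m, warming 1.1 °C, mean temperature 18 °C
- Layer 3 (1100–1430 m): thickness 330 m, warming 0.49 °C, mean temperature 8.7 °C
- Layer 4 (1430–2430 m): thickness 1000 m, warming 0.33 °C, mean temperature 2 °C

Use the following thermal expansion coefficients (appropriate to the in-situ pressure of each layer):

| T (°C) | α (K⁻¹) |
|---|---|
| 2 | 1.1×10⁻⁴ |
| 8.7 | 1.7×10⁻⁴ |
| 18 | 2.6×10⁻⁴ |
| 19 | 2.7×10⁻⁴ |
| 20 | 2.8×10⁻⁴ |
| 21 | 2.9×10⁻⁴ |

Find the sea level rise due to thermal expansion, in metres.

0.40 m of thermosteric rise

Layer 1 at 21 °C → α = 2.9×10⁻⁴ K⁻¹
Layer 2 at 18 °C → α = 2.6×10⁻⁴ K⁻¹
Layer 3 at 8.7 °C → α = 1.7×10⁻⁴ K⁻¹
Layer 4 at 2 °C → α = 1.1×10⁻⁴ K⁻¹
Layer 1: 1.3 × 2.9×10⁻⁴ × 290 = 0.10933 m
2.6×10⁻⁴ × 1.1 × 810 = 0.23166 m
1100–1430 m: 1.7×10⁻⁴ × 330 × 0.49 = 0.027489 m
1.1×10⁻⁴ × 0.33 × 1000 = 0.03630 m
Δh = 0.10933 + 0.23166 + 0.027489 + 0.03630 = 0.404779 m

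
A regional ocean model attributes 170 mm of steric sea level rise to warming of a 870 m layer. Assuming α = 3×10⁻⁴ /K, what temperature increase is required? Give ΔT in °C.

ΔT = Δh/(αH) = 0.17 / (3×10⁻⁴ × 870) ≈ 0.6513 °C

0.65 °C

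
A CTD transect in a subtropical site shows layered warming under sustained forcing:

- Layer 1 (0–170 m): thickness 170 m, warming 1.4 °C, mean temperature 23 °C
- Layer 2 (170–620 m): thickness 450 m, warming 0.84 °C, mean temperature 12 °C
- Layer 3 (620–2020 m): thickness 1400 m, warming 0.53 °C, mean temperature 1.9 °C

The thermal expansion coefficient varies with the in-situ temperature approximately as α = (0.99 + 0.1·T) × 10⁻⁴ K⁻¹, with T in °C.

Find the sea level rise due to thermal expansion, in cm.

Layer 1: α = (0.99 + 0.1×23)×10⁻⁴ = 3.29×10⁻⁴ K⁻¹
Layer 2: α = (0.99 + 0.1×12)×10⁻⁴ = 2.19×10⁻⁴ K⁻¹
Layer 3: α = (0.99 + 0.1×1.9)×10⁻⁴ = 1.18×10⁻⁴ K⁻¹
Layer 1: 3.29×10⁻⁴ × 1.4 × 170 = 0.078302 m
170–620 m: 0.84 × 450 × 2.19×10⁻⁴ = 0.082782 m
620–2020 m: 1.18×10⁻⁴ × 1400 × 0.53 = 0.087556 m
Δh = 0.078302 + 0.082782 + 0.087556 = 0.24864 m

Δh = 25 cm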